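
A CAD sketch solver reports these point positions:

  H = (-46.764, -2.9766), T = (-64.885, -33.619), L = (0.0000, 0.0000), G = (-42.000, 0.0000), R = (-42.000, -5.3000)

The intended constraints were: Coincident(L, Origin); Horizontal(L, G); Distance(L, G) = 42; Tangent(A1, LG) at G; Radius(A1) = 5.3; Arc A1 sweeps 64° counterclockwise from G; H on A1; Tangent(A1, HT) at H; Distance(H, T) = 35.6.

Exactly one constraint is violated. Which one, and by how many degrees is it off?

Tangent(A1, HT) at H — off by 4.60°.

L = (0.00, 0.00) ✓; L.y = 0.00, G.y = 0.00 ✓; |LG| = 42.00 ✓; ∠(RG, GL) = 90.00° ✓; |RG| = 5.300 ✓; bearing(R→H) − bearing(R→G) = 64.00° ✓; |RH| = 5.300 ✓; ∠(RH, HT) = 94.60° ✗; |HT| = 35.60 ✓.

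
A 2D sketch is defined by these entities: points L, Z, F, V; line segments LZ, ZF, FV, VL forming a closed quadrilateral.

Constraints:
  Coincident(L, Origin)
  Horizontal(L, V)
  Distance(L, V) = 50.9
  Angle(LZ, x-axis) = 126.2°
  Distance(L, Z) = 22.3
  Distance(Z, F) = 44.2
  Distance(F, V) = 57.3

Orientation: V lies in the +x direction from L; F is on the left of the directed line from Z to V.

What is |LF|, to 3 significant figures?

51.7

L is at the origin; L and V share the same y with |LV| = 50.9 and V in +x, so V = (50.9, 0). LZ runs at 126.2° with |LZ| = 22.3, so Z = (-13.2, 18.0). F is determined by |ZF| = 44.2 and |FV| = 57.3 together: it lies at the intersection of circle(Z, 44.2) and circle(V, 57.3). With |ZV| = 66.5, the foot of the radical line on ZV is 23.3 from Z and the perpendicular offset is √(44.2² − 23.3²) = 37.6. Taking the left-of-ZV solution: F = (19.4, 47.9).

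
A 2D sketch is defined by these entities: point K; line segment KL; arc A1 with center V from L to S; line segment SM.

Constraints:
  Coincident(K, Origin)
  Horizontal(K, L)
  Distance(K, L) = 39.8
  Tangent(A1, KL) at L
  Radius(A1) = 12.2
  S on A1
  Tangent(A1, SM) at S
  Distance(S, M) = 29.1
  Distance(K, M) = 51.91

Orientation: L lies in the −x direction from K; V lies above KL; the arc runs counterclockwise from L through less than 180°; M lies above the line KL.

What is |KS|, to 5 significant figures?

30.659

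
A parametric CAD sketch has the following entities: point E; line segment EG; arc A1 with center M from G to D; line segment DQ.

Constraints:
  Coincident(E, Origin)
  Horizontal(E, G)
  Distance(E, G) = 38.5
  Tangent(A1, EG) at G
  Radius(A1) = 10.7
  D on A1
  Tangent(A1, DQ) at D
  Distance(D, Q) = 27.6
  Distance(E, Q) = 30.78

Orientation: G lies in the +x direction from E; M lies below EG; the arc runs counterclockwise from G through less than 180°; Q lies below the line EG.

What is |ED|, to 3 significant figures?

30.0

Checks: |EG| = 38.50 ✓; |MD| = 10.70 ✓; ∠(MD, DQ) = 90.00° ✓; |DQ| = 27.60 ✓; |EQ| = 30.78 ✓.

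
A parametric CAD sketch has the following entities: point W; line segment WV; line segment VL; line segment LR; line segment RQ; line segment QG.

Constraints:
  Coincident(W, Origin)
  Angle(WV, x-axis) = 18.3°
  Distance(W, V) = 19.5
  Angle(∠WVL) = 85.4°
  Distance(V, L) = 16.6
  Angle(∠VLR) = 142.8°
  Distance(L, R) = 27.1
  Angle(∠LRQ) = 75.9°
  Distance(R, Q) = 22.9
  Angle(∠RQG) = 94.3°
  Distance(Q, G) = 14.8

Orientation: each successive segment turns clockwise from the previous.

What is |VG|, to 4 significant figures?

22.35

W is at the origin; WV runs at 18.3° with length 19.5, so V = (18.51, 6.123). ∠WVL = 85.4° gives VL at -76.30° from the x-axis; with |VL| = 16.6, L = (22.45, -10.00). ∠VLR = 142.8° gives LR at -113.5° from the x-axis; with |LR| = 27.1, R = (11.64, -34.86). ∠LRQ = 75.9° gives RQ at 142.4° from the x-axis; with |RQ| = 22.9, Q = (-6.504, -20.88). ∠RQG = 94.3° gives QG at 56.70° from the x-axis; with |QG| = 14.8, G = (1.621, -8.515). Then |VG| = |G − V| = 22.35.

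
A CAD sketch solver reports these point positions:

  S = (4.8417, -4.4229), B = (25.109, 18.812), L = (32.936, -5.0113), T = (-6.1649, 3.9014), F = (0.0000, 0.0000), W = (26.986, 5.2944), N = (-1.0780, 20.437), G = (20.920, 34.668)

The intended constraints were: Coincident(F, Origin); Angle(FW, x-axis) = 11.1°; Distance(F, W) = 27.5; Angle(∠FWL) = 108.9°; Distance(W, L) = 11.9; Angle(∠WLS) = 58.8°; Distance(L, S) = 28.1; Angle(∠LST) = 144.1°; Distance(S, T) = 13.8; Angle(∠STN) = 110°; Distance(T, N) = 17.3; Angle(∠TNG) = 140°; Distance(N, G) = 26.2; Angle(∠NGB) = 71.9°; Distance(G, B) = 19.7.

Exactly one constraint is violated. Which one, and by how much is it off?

Distance(G, B) = 19.7 — off by 3.30.

F = (0.00, 0.00) ✓; FW at 11.10° ✓; |FW| = 27.50 ✓; ∠FWL = 108.9° ✓; |WL| = 11.90 ✓; ∠WLS = 58.80° ✓; |LS| = 28.10 ✓; ∠LST = 144.1° ✓; |ST| = 13.80 ✓; ∠STN = 110.0° ✓; |TN| = 17.30 ✓; ∠TNG = 140.0° ✓; |NG| = 26.20 ✓; ∠NGB = 71.90° ✓; |GB| = 16.40 ✗.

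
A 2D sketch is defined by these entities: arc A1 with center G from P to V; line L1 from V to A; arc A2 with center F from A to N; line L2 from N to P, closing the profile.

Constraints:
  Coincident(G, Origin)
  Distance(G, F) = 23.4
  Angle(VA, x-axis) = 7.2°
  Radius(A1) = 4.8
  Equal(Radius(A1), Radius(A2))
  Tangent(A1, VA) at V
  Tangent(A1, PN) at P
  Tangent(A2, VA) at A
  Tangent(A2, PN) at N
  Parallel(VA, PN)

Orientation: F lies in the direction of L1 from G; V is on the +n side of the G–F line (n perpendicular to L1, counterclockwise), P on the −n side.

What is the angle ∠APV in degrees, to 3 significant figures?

67.7°

Tangency of A1 to both parallel lines with radius 4.8 puts V and P at G ± 4.8·n: V = (-0.602, 4.76), P = (0.602, -4.76). Equal radii place A and N the same way about F: A = F + 4.8·n = (22.6, 7.69), N = F − 4.8·n = (23.8, -1.83). Then cos ∠APV = PA·PV / (|PA||PV|), giving 67.7°.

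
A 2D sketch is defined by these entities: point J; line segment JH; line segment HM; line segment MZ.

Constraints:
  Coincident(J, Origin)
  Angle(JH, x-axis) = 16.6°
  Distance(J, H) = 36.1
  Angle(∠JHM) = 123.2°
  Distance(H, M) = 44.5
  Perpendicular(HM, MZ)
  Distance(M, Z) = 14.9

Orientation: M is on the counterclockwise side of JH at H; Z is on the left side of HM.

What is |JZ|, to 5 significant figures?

66.065

∠JHM = 123.2°, so HM runs at 16.6° + (180° − 123.2°) = 73.400° from the x-axis; with |HM| = 44.5, M = H + 44.5·(cos 73.400°, sin 73.400°) = (47.309, 52.959). HM ⟂ MZ; with |MZ| = 14.9 on the left of HM, Z = M + 14.9·(-0.95832, 0.28569) = (33.030, 57.215). Then |JZ| = |Z − J| = 66.065.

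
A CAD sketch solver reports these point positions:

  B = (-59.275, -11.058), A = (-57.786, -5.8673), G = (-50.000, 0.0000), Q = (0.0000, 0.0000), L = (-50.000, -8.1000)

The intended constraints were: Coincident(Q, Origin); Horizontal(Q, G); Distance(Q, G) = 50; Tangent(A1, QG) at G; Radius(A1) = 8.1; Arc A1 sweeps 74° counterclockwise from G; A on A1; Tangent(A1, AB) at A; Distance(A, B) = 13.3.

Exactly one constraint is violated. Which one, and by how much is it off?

Distance(A, B) = 13.3 — off by 7.90.

Q = (0.00, 0.00) ✓; Q.y = 0.00, G.y = 0.00 ✓; |QG| = 50.00 ✓; ∠(LG, GQ) = 90.00° ✓; |LG| = 8.100 ✓; bearing(L→A) − bearing(L→G) = 74.00° ✓; |LA| = 8.100 ✓; ∠(LA, AB) = 90.01° ✓; |AB| = 5.400 ✗.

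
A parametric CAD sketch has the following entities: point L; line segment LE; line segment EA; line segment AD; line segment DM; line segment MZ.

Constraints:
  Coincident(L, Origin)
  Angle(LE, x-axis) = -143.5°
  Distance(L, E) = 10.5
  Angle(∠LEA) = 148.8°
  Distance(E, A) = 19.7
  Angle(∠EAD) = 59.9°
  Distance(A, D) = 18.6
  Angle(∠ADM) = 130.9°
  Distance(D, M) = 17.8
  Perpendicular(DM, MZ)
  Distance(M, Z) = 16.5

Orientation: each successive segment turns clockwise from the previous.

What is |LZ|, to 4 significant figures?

2.535

L is at the origin; LE runs at -143.5° with length 10.5, so E = (-8.440, -6.246). ∠LEA = 148.8° gives EA at -174.7° from the x-axis; with |EA| = 19.7, A = (-28.06, -8.065). ∠EAD = 59.9° gives AD at 65.20° from the x-axis; with |AD| = 18.6, D = (-20.25, 8.819). ∠ADM = 130.9° gives DM at 16.10° from the x-axis; with |DM| = 17.8, M = (-3.153, 13.76). DM ⟂ MZ, so MZ runs at -73.90°; with |MZ| = 16.5, Z = (1.423, -2.097). Then |LZ| = |Z − L| = 2.535.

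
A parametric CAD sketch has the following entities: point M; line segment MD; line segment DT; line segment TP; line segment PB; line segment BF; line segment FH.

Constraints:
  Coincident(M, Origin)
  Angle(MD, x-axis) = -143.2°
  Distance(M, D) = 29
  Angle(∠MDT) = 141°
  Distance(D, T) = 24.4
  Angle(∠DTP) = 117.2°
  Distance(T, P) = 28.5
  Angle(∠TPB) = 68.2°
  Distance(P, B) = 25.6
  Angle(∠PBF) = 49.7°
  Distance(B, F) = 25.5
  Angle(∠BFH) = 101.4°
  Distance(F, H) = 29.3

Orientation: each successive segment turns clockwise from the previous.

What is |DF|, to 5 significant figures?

27.399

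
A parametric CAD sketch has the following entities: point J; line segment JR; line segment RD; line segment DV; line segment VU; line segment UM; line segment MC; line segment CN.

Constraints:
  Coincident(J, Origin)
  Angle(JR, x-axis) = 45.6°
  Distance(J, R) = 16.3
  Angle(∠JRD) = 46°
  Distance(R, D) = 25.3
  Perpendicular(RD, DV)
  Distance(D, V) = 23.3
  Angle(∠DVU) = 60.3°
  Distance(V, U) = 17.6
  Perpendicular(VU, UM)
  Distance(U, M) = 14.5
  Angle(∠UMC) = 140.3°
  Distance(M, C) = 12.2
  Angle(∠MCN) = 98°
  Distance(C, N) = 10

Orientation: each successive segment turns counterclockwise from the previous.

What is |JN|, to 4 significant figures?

22.70

J is at the origin; JR runs at 45.6° with length 16.3, so R = (11.40, 11.65). ∠JRD = 46.0° gives RD at 179.6° from the x-axis; with |RD| = 25.3, D = (-13.89, 11.82). RD ⟂ DV, so DV runs at -90.40°; with |DV| = 23.3, V = (-14.06, -11.48). ∠DVU = 60.3° gives VU at 29.30° from the x-axis; with |VU| = 17.6, U = (1.291, -2.864). The perpendicularity gives UM at right angles to VU, so UM runs at 119.3°; with |UM| = 14.5, M = (-5.805, 9.781). ∠UMC = 140.3° gives MC at 159.0° from the x-axis; with |MC| = 12.2, C = (-17.19, 14.15). ∠MCN = 98.0° gives CN at -119.0° from the x-axis; with |CN| = 10.0, N = (-22.04, 5.407). Then |JN| = |N − J| = 22.70.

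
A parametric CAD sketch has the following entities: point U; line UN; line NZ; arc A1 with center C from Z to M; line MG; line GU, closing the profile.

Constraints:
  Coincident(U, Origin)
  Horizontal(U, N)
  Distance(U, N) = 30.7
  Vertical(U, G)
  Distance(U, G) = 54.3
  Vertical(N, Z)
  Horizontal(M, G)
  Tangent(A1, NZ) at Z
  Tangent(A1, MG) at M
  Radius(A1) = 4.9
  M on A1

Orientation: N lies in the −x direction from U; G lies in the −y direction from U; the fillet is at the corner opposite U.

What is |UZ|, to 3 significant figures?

58.2

The virtual corner opposite U is at (-30.7, -54.3). Since A1 is tangent to NZ there, CZ ⟂ NZ and since A1 is tangent to MG there, CM ⟂ MG, with radius 4.9, so the center C sits 4.9 in from both sides at C = (-25.8, -49.4). That places the tangent points at Z = (-30.7, -49.4) on NZ and M = (-25.8, -54.3) on MG. Then |UZ| = |Z − U| = 58.2.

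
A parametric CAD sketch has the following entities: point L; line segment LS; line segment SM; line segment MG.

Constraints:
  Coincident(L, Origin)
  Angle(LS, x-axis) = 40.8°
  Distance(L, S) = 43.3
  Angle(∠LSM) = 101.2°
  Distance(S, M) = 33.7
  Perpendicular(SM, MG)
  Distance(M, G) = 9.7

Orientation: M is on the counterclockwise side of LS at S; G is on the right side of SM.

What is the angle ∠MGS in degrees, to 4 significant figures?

73.94°

L is at the origin; LS runs at 40.8° with length 43.3, so S = 43.3·(cos 40.8°, sin 40.8°) = (32.78, 28.29). ∠LSM = 101.2°, so SM runs at 40.8° + (180° − 101.2°) = 119.6° from the x-axis; with |SM| = 33.7, M = S + 33.7·(cos 119.6°, sin 119.6°) = (16.13, 57.60). SM is perpendicular to MG; with |MG| = 9.7 on the right of SM, G = M + 9.7·(0.8695, 0.4939) = (24.57, 62.39). Then cos ∠MGS = GM·GS / (|GM||GS|), giving 73.94°.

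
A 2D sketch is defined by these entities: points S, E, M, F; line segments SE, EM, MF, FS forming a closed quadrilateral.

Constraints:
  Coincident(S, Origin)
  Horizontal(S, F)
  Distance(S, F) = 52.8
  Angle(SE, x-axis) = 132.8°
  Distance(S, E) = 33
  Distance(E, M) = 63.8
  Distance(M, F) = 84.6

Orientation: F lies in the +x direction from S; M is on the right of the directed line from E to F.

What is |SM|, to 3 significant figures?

45.3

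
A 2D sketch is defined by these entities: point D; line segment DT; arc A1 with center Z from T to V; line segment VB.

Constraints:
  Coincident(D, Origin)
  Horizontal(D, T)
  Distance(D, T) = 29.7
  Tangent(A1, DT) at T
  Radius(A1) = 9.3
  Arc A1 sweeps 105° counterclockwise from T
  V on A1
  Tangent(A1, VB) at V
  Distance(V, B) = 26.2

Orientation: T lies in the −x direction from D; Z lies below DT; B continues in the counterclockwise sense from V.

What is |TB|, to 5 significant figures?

37.080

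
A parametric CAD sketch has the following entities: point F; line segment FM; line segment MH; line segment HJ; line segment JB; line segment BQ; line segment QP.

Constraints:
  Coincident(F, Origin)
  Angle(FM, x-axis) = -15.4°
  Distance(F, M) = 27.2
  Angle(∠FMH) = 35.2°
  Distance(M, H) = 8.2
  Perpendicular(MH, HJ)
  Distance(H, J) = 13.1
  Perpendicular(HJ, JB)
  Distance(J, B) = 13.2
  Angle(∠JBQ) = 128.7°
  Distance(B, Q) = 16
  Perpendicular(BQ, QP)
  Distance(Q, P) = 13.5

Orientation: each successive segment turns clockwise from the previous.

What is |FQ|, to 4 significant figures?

40.16

F is at the origin; FM runs at -15.4° with length 27.2, so M = (26.22, -7.223). ∠FMH = 35.2° gives MH at -160.2° from the x-axis; with |MH| = 8.2, H = (18.51, -10.00). The perpendicularity gives HJ at right angles to MH, so HJ runs at 109.8°; with |HJ| = 13.1, J = (14.07, 2.325). The perpendicularity gives JB at right angles to HJ, so JB runs at 19.80°; with |JB| = 13.2, B = (26.49, 6.796). ∠JBQ = 128.7° gives BQ at -31.50° from the x-axis; with |BQ| = 16.0, Q = (40.13, -1.564). Then |FQ| = |Q − F| = 40.16.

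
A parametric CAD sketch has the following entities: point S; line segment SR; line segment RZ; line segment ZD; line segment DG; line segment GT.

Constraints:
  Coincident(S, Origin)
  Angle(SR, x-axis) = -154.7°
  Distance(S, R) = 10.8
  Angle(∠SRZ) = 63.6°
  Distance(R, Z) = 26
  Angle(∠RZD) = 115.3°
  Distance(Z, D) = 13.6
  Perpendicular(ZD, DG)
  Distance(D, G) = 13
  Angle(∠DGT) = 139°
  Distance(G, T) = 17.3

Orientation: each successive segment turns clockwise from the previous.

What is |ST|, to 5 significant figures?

3.7651

The perpendicularity gives DG at right angles to ZD, so DG runs at -65.800°; with |DG| = 13.0, G = (8.4689, 15.097). ∠DGT = 139.0° gives GT at -106.80° from the x-axis; with |GT| = 17.3, T = (3.4686, -1.4645). Then |ST| = |T − S| = 3.7651.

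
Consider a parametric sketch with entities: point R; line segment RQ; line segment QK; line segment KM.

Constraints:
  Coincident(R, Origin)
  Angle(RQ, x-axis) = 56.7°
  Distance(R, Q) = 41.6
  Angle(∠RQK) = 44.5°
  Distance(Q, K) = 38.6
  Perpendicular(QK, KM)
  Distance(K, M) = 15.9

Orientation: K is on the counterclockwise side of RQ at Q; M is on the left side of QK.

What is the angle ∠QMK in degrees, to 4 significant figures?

67.61°

R is at the origin; RQ runs at 56.7° with length 41.6, so Q = 41.6·(cos 56.7°, sin 56.7°) = (22.84, 34.77). ∠RQK = 44.5°, so QK runs at 56.7° + (180° − 44.5°) = 192.2° from the x-axis; with |QK| = 38.6, K = Q + 38.6·(cos 192.2°, sin 192.2°) = (-14.89, 26.61). QK ⟂ KM; with |KM| = 15.9 on the left of QK, M = K + 15.9·(0.2113, -0.9774) = (-11.53, 11.07). Then cos ∠QMK = MQ·MK / (|MQ||MK|), giving 67.61°.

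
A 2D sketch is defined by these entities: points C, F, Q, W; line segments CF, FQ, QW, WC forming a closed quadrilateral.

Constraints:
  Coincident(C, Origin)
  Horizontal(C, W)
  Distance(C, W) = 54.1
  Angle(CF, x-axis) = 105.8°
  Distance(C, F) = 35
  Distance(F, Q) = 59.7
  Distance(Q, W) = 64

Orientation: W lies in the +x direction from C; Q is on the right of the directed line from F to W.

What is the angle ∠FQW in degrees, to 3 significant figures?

71.1°

C is at the origin; C and W share the same y with |CW| = 54.1 and W in +x, so W = (54.1, 0). CF runs at 105.8° with |CF| = 35.0, so F = (-9.53, 33.7). Q is determined by |FQ| = 59.7 and |QW| = 64.0 together: it lies at the intersection of circle(F, 59.7) and circle(W, 64.0). With |FW| = 72.0, the foot of the radical line on FW is 32.3 from F and the perpendicular offset is √(59.7² − 32.3²) = 50.2. Taking the right-of-FW solution: Q = (-4.47, -25.8).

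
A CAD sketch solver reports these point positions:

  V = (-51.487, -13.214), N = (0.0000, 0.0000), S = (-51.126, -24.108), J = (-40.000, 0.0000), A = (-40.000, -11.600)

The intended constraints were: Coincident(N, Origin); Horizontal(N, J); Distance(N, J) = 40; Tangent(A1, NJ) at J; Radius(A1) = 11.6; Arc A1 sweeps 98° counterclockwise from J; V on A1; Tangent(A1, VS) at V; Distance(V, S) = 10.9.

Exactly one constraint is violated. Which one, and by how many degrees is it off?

Tangent(A1, VS) at V — off by 6.10°.

N = (0.00, 0.00) ✓; N.y = 0.00, J.y = 0.00 ✓; |NJ| = 40.00 ✓; ∠(AJ, JN) = 90.00° ✓; |AJ| = 11.60 ✓; bearing(A→V) − bearing(A→J) = 98.00° ✓; |AV| = 11.60 ✓; ∠(AV, VS) = 96.10° ✗; |VS| = 10.90 ✓.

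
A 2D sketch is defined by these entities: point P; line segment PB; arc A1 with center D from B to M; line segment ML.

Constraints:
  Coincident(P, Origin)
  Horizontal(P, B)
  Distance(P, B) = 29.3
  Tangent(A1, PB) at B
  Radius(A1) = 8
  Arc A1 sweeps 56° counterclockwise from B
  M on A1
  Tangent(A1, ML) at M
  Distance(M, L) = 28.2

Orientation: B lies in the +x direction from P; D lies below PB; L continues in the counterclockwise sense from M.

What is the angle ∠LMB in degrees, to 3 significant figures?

152°

P is at the origin; P and B share the same y with |PB| = 29.3 and B on the +x side, so B = (29.3, 0.00). Since A1 is tangent to PB there, DB ⟂ PB, so D = B + (0, -8) = (29.3, -8.00). On A1, B sits at bearing 90° from D; a 56° counterclockwise sweep puts M at bearing 146°, so M = D + 8.0·(cos 146°, sin 146°) = (22.7, -3.53). A1 meets ML tangentially, so DM is at right angles to ML, so ML runs along (−sin 146°, cos 146°); with |ML| = 28.2, L = (6.90, -26.9). Then cos ∠LMB = ML·MB / (|ML||MB|), giving 152°.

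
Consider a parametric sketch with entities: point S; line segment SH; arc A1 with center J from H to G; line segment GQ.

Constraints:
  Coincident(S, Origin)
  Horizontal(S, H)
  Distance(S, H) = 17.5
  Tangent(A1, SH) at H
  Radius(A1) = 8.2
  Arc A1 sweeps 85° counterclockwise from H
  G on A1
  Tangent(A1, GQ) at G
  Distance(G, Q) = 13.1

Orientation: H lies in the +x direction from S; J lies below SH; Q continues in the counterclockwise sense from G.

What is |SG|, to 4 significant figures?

11.96

S is at the origin; SH is horizontal with |SH| = 17.5 and H on the +x side, so H = (17.50, 0.000). Tangency of A1 to SH means the radius JH is perpendicular to SH, so J = H + (0, -8.2) = (17.50, -8.200). On A1, H sits at bearing 90° from J; an 85° counterclockwise sweep puts G at bearing 175°, so G = J + 8.2·(cos 175°, sin 175°) = (9.331, -7.485). Then |SG| = |G − S| = 11.96.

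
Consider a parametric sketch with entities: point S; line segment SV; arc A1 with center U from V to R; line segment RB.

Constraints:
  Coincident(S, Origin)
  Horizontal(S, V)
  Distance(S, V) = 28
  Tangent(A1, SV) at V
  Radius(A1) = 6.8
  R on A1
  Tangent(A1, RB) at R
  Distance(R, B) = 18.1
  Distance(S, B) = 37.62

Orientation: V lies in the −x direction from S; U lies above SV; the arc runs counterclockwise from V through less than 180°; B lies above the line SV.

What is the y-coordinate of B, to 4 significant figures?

26.11

S is at the origin; S and V share the same y with |SV| = 28.0 and V on the −x side, so V = (-28.00, 0.000). Since A1 is tangent to SV there, UV ⟂ SV, so U = V + (0, 6.8) = (-28.00, 6.800). Since UR ⟂ RB (tangency), |UB| = √(6.8² + 18.1²) = 19.34 regardless of where R sits on A1. So B lies on both circle(S, 37.62) and circle(U, 19.34); the above-SV intersection is B = (-27.08, 26.11). R is the foot of the tangent from B: R = (-21.53, 8.886).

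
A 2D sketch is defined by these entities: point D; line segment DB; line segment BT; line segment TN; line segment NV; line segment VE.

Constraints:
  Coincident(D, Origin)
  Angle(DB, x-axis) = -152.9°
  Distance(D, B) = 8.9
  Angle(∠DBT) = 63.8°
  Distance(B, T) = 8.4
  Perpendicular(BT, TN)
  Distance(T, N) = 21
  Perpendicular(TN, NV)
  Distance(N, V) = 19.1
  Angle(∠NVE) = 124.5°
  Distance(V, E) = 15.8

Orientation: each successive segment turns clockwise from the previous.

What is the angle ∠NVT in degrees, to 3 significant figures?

47.7°

D is at the origin; DB runs at -152.9° with length 8.9, so B = (-7.92, -4.05). ∠DBT = 63.8° gives BT at 90.9° from the x-axis; with |BT| = 8.4, T = (-8.05, 4.34). BT ⟂ TN, so TN runs at 0.900°; with |TN| = 21.0, N = (12.9, 4.67). TN ⟂ NV, so NV runs at -89.1°; with |NV| = 19.1, V = (13.2, -14.4). Then cos ∠NVT = VN·VT / (|VN||VT|), giving 47.7°.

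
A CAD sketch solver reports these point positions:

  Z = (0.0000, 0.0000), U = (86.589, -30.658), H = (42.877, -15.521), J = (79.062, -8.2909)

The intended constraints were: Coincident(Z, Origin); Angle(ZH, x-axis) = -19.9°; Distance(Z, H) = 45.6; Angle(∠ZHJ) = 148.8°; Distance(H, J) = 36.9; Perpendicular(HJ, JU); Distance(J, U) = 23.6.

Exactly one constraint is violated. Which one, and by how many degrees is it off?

Perpendicular(HJ, JU) — off by 7.30°.

Z = (0.00, 0.00) ✓; ZH at -19.90° ✓; |ZH| = 45.60 ✓; ∠ZHJ = 148.8° ✓; |HJ| = 36.90 ✓; ∠(HJ, JU) = 82.70° ✗; |JU| = 23.60 ✓.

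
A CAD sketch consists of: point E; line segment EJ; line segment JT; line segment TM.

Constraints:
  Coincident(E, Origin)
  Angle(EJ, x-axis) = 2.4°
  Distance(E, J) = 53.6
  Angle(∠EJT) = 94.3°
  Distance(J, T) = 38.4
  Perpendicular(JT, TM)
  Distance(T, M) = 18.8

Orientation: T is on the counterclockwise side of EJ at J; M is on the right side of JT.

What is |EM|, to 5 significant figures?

83.781

∠EJT = 94.3°, so JT runs at 2.4° + (180° − 94.3°) = 88.100° from the x-axis; with |JT| = 38.4, T = J + 38.4·(cos 88.100°, sin 88.100°) = (54.826, 40.623). The perpendicularity gives TM at right angles to JT; with |TM| = 18.8 on the right of JT, M = T + 18.8·(0.99945, -0.033155) = (73.616, 40.000). Then |EM| = |M − E| = 83.781.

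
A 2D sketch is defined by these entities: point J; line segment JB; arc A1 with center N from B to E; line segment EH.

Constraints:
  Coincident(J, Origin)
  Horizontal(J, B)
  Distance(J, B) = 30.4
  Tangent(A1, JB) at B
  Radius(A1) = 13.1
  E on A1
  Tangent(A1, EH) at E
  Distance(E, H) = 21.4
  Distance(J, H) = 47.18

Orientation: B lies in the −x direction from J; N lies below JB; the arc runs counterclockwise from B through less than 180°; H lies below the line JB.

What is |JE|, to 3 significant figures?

45.9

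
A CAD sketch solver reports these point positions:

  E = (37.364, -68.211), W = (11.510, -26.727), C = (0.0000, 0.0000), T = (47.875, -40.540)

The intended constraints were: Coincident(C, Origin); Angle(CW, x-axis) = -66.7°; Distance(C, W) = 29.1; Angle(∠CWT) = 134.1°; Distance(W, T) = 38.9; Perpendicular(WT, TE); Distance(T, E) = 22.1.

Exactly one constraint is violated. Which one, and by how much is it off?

Distance(T, E) = 22.1 — off by 7.50.

C = (0.00, 0.00) ✓; CW at -66.70° ✓; |CW| = 29.10 ✓; ∠CWT = 134.1° ✓; |WT| = 38.90 ✓; ∠(WT, TE) = 90.00° ✓; |TE| = 29.60 ✗.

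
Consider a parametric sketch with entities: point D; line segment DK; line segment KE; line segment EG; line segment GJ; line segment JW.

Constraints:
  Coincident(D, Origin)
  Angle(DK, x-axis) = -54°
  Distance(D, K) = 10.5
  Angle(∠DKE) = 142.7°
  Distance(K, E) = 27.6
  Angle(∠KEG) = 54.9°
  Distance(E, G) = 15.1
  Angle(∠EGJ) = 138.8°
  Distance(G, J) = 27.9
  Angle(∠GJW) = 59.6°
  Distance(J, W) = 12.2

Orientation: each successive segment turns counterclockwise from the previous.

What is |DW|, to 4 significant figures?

3.781

D is at the origin; DK runs at -54.0° with length 10.5, so K = (6.172, -8.495). ∠DKE = 142.7° gives KE at -16.70° from the x-axis; with |KE| = 27.6, E = (32.61, -16.43). ∠KEG = 54.9° gives EG at 108.4° from the x-axis; with |EG| = 15.1, G = (27.84, -2.098). ∠EGJ = 138.8° gives GJ at 149.6° from the x-axis; with |GJ| = 27.9, J = (3.777, 12.02). ∠GJW = 59.6° gives JW at -90.00° from the x-axis; with |JW| = 12.2, W = (3.777, -0.1795). Then |DW| = |W − D| = 3.781.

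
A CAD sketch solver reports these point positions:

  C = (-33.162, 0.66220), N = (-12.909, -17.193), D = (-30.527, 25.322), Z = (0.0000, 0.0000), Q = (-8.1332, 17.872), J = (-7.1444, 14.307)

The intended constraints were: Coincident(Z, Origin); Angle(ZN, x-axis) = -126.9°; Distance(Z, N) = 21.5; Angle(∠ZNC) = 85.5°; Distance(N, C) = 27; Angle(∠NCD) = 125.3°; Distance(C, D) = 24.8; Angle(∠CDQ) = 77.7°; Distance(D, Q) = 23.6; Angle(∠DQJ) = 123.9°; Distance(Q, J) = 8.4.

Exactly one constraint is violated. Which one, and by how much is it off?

Distance(Q, J) = 8.4 — off by 4.70.

Z = (0.00, 0.00) ✓; ZN at -126.9° ✓; |ZN| = 21.50 ✓; ∠ZNC = 85.50° ✓; |NC| = 27.00 ✓; ∠NCD = 125.3° ✓; |CD| = 24.80 ✓; ∠CDQ = 77.70° ✓; |DQ| = 23.60 ✓; ∠DQJ = 123.9° ✓; |QJ| = 3.700 ✗.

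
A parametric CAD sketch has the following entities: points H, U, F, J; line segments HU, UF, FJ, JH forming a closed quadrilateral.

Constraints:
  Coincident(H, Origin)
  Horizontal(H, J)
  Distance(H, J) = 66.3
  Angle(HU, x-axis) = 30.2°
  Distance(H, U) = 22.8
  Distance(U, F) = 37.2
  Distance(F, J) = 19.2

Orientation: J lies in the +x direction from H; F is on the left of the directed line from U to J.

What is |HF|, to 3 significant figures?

58.9

Checks: |UF| = 37.20 ✓; |FJ| = 19.20 ✓.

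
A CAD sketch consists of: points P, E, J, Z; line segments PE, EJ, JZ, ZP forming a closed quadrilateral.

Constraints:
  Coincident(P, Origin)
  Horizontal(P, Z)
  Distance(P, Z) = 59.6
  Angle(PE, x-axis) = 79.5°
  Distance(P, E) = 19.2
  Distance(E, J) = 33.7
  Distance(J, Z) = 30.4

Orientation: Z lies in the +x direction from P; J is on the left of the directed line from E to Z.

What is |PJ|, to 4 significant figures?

42.44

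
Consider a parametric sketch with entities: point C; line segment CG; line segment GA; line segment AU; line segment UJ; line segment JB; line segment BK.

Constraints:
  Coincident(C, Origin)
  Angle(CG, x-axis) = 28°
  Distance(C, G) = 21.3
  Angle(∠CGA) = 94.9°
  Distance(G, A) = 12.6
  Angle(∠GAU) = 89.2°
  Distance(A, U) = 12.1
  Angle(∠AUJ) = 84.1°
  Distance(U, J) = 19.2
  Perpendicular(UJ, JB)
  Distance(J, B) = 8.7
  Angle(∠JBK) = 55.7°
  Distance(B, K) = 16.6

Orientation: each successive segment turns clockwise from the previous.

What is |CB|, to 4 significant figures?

20.36

∠AUJ = 84.1° gives UJ at 116.2° from the x-axis; with |UJ| = 19.2, J = (6.924, 10.22). UJ is perpendicular to JB, so JB runs at 26.20°; with |JB| = 8.7, B = (14.73, 14.06). Then |CB| = |B − C| = 20.36.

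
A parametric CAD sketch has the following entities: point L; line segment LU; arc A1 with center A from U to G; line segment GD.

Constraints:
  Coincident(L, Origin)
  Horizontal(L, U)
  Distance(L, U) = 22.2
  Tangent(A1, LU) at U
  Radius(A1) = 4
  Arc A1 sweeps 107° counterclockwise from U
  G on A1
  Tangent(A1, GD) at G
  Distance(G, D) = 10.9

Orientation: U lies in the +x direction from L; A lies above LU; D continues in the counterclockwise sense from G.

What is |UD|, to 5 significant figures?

15.606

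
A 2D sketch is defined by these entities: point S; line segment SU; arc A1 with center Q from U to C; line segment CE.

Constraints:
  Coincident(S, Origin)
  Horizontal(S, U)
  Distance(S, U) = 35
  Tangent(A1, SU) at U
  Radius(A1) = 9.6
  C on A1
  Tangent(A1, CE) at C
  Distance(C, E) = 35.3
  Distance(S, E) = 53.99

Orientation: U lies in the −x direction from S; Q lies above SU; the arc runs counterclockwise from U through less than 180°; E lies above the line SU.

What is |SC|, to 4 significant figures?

27.53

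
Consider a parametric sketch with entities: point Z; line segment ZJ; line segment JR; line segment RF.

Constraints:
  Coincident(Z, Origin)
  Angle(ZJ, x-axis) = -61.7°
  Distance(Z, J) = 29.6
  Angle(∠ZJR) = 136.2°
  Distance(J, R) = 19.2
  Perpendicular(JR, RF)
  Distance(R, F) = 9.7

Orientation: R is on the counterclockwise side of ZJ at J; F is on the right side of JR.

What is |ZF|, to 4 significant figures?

50.56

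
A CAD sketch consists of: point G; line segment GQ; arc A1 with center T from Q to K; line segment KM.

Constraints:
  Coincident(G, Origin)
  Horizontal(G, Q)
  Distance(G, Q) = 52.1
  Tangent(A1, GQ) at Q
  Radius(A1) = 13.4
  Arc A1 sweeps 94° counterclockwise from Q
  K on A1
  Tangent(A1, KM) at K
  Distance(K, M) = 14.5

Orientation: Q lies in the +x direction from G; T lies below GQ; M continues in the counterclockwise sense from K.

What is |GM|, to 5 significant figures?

49.082

On A1, Q sits at bearing 90° from T; a 94° counterclockwise sweep puts K at bearing 184°, so K = T + 13.4·(cos 184°, sin 184°) = (38.733, -14.335). Tangency of A1 to KM means the radius TK is perpendicular to KM, so KM runs along (−sin 184°, cos 184°); with |KM| = 14.5, M = (39.744, -28.799). Then |GM| = |M − G| = 49.082.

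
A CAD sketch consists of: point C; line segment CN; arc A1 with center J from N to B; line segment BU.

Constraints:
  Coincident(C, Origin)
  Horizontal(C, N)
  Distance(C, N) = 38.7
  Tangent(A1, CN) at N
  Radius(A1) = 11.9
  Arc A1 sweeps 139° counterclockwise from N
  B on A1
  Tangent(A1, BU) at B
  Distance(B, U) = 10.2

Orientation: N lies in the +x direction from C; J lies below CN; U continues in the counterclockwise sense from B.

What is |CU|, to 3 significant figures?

47.4

C is at the origin; C and N share the same y with |CN| = 38.7 and N on the +x side, so N = (38.7, 0.00). Since A1 is tangent to CN there, JN ⟂ CN, so J = N + (0, -11.9) = (38.7, -11.9). On A1, N sits at bearing 90° from J; a 139° counterclockwise sweep puts B at bearing 229°, so B = J + 11.9·(cos 229°, sin 229°) = (30.9, -20.9). Since A1 is tangent to BU there, JB ⟂ BU, so BU runs along (−sin 229°, cos 229°); with |BU| = 10.2, U = (38.6, -27.6). Then |CU| = |U − C| = 47.4.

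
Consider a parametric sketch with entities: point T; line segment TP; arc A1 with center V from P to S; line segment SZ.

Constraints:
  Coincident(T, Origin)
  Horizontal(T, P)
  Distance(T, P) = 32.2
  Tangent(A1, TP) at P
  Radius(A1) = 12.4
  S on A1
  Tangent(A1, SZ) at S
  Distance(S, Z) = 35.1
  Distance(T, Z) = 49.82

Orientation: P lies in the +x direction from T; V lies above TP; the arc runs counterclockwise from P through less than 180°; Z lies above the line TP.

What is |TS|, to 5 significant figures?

46.262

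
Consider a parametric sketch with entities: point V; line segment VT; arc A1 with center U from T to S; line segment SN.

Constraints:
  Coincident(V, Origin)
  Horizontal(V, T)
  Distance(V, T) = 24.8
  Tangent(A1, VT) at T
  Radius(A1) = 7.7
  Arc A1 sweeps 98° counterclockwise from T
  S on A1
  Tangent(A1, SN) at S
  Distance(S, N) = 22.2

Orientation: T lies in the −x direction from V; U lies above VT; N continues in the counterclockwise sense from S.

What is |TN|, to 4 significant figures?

31.09

On A1, T sits at bearing -90° from U; a 98° counterclockwise sweep puts S at bearing 8°, so S = U + 7.7·(cos 8°, sin 8°) = (-17.17, 8.772). The tangent condition forces US to be normal to SN, so SN runs along (−sin 8°, cos 8°); with |SN| = 22.2, N = (-20.26, 30.76). Then |TN| = |N − T| = 31.09.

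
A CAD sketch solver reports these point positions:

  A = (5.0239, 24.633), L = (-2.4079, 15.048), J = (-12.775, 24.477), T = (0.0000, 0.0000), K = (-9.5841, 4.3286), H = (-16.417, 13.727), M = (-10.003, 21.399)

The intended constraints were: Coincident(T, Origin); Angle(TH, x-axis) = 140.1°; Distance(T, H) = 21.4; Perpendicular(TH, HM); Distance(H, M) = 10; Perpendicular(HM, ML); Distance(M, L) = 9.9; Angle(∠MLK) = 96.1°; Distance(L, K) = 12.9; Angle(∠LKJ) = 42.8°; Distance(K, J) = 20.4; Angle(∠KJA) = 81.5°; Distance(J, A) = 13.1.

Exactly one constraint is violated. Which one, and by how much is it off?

Distance(J, A) = 13.1 — off by 4.70.

T = (0.00, 0.00) ✓; TH at 140.1° ✓; |TH| = 21.40 ✓; ∠(TH, HM) = 90.00° ✓; |HM| = 10.00 ✓; ∠(HM, ML) = 90.01° ✓; |ML| = 9.901 ✓; ∠MLK = 96.10° ✓; |LK| = 12.90 ✓; ∠LKJ = 42.80° ✓; |KJ| = 20.40 ✓; ∠KJA = 81.50° ✓; |JA| = 17.80 ✗.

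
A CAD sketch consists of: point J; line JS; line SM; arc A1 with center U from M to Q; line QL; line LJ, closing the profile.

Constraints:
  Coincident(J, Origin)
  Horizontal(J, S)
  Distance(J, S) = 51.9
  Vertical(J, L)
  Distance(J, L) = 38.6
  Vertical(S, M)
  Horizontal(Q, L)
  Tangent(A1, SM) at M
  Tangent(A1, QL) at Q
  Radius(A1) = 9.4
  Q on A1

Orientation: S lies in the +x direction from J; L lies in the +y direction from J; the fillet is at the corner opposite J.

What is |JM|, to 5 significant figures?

59.550

The virtual corner opposite J is at (51.900, 38.600). Since A1 is tangent to SM there, UM ⟂ SM and since A1 is tangent to QL there, UQ ⟂ QL, with radius 9.4, so the center U sits 9.4 in from both sides at U = (42.500, 29.200). That places the tangent points at M = (51.900, 29.200) on SM and Q = (42.500, 38.600) on QL. Then |JM| = |M − J| = 59.550.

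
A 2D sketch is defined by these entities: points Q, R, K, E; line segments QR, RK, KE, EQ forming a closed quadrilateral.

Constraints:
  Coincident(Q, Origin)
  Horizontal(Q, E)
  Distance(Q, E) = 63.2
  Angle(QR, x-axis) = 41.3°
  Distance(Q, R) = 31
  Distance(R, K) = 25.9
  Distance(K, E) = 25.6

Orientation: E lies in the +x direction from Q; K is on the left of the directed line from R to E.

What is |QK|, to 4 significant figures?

53.63

Q is at the origin; Q and E share the same y with |QE| = 63.2 and E in +x, so E = (63.2, 0). QR runs at 41.3° with |QR| = 31.0, so R = (23.29, 20.46). K is determined by |RK| = 25.9 and |KE| = 25.6 together: it lies at the intersection of circle(R, 25.9) and circle(E, 25.6). With |RE| = 44.85, the foot of the radical line on RE is 22.60 from R and the perpendicular offset is √(25.9² − 22.60²) = 12.66. Taking the left-of-RE solution: K = (49.17, 21.41).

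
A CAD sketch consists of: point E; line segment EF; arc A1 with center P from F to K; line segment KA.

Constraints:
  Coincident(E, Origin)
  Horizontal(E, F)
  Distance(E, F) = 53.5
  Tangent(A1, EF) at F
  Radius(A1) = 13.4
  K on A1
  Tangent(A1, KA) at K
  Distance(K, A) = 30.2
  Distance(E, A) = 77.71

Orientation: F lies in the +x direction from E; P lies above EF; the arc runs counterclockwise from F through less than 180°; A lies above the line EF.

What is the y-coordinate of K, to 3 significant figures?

14.9

Checks: ∠(PF, FE) = 90.00° ✓; |PF| = 13.40 ✓; |PK| = 13.40 ✓; ∠(PK, KA) = 90.00° ✓; |KA| = 30.20 ✓; |EA| = 77.71 ✓.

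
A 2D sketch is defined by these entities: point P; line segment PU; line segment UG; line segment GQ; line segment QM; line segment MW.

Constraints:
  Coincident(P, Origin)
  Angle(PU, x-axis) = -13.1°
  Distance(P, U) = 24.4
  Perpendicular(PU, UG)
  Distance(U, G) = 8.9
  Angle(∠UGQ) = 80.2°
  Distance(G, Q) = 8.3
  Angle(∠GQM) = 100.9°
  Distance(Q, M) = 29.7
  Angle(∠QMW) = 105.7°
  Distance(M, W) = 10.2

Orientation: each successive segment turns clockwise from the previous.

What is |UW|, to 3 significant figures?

25.2

P is at the origin; PU runs at -13.1° with length 24.4, so U = (23.8, -5.53). PU ⟂ UG, so UG runs at -103°; with |UG| = 8.9, G = (21.7, -14.2). ∠UGQ = 80.2° gives GQ at 157° from the x-axis; with |GQ| = 8.3, Q = (14.1, -11.0). ∠GQM = 100.9° gives QM at 78.0° from the x-axis; with |QM| = 29.7, M = (20.3, 18.1). ∠QMW = 105.7° gives MW at 3.70° from the x-axis; with |MW| = 10.2, W = (30.5, 18.7). Then |UW| = |W − U| = 25.2.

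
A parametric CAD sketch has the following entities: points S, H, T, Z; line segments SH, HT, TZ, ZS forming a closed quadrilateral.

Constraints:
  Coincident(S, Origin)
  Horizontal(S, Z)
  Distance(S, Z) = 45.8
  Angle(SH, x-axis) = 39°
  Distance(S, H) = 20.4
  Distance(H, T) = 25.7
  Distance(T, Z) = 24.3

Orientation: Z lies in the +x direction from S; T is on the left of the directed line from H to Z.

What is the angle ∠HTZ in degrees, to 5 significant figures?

81.279°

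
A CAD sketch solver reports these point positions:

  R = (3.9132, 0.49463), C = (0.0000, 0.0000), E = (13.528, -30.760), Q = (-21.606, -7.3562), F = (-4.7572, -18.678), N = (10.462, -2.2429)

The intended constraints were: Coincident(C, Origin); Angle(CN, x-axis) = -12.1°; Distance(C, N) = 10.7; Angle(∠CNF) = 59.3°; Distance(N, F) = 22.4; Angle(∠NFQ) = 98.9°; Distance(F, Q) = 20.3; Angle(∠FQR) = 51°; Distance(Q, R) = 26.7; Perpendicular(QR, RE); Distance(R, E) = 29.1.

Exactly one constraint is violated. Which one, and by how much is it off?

Distance(R, E) = 29.1 — off by 3.60.

C = (0.00, 0.00) ✓; CN at -12.10° ✓; |CN| = 10.70 ✓; ∠CNF = 59.30° ✓; |NF| = 22.40 ✓; ∠NFQ = 98.90° ✓; |FQ| = 20.30 ✓; ∠FQR = 51.00° ✓; |QR| = 26.70 ✓; ∠(QR, RE) = 90.00° ✓; |RE| = 32.70 ✗.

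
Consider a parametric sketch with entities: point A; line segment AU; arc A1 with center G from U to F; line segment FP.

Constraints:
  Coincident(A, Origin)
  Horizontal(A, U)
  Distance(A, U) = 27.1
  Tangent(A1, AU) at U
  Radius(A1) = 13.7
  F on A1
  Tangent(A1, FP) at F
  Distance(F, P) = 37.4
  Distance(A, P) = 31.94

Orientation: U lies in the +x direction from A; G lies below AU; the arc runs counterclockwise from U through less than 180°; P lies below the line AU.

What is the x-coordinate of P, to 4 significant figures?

-8.937

A is at the origin; A and U share the same y with |AU| = 27.1 and U on the +x side, so U = (27.10, 0.000). Tangency of A1 to AU means the radius GU is perpendicular to AU, so G = U + (0, -13.7) = (27.10, -13.70). Since GF ⟂ FP (tangency), |GP| = √(13.7² + 37.4²) = 39.83 regardless of where F sits on A1. So P lies on both circle(A, 31.94) and circle(G, 39.83); the below-AU intersection is P = (-8.937, -30.66). F is the foot of the tangent from P: F = (17.36, -4.068).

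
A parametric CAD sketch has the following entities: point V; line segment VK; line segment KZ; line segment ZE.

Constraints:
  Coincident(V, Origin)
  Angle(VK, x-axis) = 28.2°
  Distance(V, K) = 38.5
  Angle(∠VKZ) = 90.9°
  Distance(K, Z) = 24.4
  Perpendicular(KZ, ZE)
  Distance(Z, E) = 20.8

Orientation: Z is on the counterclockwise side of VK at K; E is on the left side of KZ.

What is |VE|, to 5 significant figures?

30.633

V is at the origin; VK runs at 28.2° with length 38.5, so K = 38.5·(cos 28.2°, sin 28.2°) = (33.930, 18.193). ∠VKZ = 90.9°, so KZ runs at 28.2° + (180° − 90.9°) = 117.30° from the x-axis; with |KZ| = 24.4, Z = K + 24.4·(cos 117.30°, sin 117.30°) = (22.739, 39.875). KZ ⟂ ZE; with |ZE| = 20.8 on the left of KZ, E = Z + 20.8·(-0.88862, -0.45865) = (4.2559, 30.336). Then |VE| = |E − V| = 30.633.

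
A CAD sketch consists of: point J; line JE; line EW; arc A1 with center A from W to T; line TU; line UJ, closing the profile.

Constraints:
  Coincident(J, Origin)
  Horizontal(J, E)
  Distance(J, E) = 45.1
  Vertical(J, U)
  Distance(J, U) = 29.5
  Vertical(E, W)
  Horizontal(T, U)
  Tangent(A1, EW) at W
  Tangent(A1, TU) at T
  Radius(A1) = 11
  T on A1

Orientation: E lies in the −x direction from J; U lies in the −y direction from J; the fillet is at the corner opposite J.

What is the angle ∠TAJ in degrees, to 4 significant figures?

118.5°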